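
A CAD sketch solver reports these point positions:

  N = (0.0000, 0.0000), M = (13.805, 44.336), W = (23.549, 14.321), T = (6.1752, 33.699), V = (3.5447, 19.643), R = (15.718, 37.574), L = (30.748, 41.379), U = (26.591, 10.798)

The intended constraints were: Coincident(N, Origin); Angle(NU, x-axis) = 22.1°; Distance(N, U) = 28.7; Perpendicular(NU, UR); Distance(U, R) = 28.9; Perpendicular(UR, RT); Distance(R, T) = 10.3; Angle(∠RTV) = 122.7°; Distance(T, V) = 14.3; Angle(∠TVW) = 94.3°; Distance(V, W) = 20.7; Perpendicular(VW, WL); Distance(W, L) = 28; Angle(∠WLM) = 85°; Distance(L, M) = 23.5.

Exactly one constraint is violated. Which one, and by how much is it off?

Distance(L, M) = 23.5 — off by 6.30.

N = (0.00, 0.00) ✓; NU at 22.10° ✓; |NU| = 28.70 ✓; ∠(NU, UR) = 90.00° ✓; |UR| = 28.90 ✓; ∠(UR, RT) = 90.00° ✓; |RT| = 10.30 ✓; ∠RTV = 122.7° ✓; |TV| = 14.30 ✓; ∠TVW = 94.30° ✓; |VW| = 20.70 ✓; ∠(VW, WL) = 90.00° ✓; |WL| = 28.00 ✓; ∠WLM = 85.00° ✓; |LM| = 17.20 ✗.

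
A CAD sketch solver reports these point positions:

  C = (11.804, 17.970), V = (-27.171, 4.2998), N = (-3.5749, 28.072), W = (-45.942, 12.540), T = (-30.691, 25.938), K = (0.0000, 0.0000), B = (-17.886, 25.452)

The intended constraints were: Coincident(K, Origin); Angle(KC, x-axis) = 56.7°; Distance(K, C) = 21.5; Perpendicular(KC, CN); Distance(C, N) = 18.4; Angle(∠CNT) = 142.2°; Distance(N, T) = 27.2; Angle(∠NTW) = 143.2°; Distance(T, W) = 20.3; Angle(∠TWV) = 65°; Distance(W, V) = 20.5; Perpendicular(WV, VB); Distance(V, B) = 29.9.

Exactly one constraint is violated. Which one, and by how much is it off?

Distance(V, B) = 29.9 — off by 6.80.

K = (0.00, 0.00) ✓; KC at 56.70° ✓; |KC| = 21.50 ✓; ∠(KC, CN) = 90.00° ✓; |CN| = 18.40 ✓; ∠CNT = 142.2° ✓; |NT| = 27.20 ✓; ∠NTW = 143.2° ✓; |TW| = 20.30 ✓; ∠TWV = 65.00° ✓; |WV| = 20.50 ✓; ∠(WV, VB) = 90.00° ✓; |VB| = 23.10 ✗.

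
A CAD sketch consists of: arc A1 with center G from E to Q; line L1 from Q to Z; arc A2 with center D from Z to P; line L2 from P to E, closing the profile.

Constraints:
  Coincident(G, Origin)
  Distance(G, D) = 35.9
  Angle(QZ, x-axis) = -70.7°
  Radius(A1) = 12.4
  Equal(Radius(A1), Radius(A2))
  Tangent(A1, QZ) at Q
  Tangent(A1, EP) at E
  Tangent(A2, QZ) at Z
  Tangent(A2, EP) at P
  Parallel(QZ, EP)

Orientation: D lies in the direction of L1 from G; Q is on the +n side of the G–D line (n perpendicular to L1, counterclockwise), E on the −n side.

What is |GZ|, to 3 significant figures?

38.0

The slot axis is L1's direction at -70.7°, so u = (cos -70.7°, sin -70.7°) = (0.331, -0.944) and n = (−sin -70.7°, cos -70.7°) = (0.944, 0.331). G is at the origin and D lies 35.9 along u from G, so D = 35.9·u = (11.9, -33.9). Tangency of A1 to both parallel lines with radius 12.4 puts Q and E at G ± 12.4·n: Q = (11.7, 4.10), E = (-11.7, -4.10). Equal radii place Z and P the same way about D: Z = D + 12.4·n = (23.6, -29.8), P = D − 12.4·n = (0.162, -38.0). Then |GZ| = |Z − G| = 38.0.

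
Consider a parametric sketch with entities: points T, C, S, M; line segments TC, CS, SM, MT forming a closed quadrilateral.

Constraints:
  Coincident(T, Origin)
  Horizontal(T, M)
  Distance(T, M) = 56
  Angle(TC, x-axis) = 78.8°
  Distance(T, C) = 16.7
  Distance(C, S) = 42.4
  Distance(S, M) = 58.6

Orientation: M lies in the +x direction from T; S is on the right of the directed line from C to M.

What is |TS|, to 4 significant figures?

26.25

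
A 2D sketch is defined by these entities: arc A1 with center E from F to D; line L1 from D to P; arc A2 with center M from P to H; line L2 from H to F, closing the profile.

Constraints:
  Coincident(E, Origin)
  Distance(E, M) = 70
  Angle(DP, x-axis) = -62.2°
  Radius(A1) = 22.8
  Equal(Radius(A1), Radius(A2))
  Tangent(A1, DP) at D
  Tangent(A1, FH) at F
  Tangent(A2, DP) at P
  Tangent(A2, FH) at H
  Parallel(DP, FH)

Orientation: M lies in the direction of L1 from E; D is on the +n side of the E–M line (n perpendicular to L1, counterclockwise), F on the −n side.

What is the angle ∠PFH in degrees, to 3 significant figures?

33.1°

The slot axis is L1's direction at -62.2°, so u = (cos -62.2°, sin -62.2°) = (0.466, -0.885) and n = (−sin -62.2°, cos -62.2°) = (0.885, 0.466). E is at the origin and M lies 70.0 along u from E, so M = 70.0·u = (32.6, -61.9). Tangency of A1 to both parallel lines with radius 22.8 puts D and F at E ± 22.8·n: D = (20.2, 10.6), F = (-20.2, -10.6). Equal radii place P and H the same way about M: P = M + 22.8·n = (52.8, -51.3), H = M − 22.8·n = (12.5, -72.6). Then cos ∠PFH = FP·FH / (|FP||FH|), giving 33.1°.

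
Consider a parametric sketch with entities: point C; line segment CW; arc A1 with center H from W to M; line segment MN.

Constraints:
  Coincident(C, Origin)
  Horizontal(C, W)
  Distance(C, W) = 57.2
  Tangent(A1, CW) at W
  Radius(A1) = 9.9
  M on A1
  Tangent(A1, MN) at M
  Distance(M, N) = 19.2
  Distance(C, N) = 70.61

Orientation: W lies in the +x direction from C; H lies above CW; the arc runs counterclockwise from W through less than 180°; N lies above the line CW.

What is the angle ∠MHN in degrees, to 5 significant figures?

62.723°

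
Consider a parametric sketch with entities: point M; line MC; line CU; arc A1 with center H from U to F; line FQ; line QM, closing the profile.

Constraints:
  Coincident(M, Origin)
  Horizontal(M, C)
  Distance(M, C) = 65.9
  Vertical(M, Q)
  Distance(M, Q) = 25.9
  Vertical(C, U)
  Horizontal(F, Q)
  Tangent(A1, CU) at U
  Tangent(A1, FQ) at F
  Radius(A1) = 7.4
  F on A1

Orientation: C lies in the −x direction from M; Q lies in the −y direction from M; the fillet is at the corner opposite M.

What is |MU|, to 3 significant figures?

68.4

M is at the origin; M and C share the same y with |MC| = 65.9 and C on the −x side, so C = (-65.9, 0.00). M and Q share the same x with |MQ| = 25.9 and Q on the −y side, so Q = (0.00, -25.9). The virtual corner opposite M is at (-65.9, -25.9). Tangency of A1 to CU means the radius HU is perpendicular to CU and the tangent condition forces HF to be normal to FQ, with radius 7.4, so the center H sits 7.4 in from both sides at H = (-58.5, -18.5). That places the tangent points at U = (-65.9, -18.5) on CU and F = (-58.5, -25.9) on FQ. Then |MU| = |U − M| = 68.4.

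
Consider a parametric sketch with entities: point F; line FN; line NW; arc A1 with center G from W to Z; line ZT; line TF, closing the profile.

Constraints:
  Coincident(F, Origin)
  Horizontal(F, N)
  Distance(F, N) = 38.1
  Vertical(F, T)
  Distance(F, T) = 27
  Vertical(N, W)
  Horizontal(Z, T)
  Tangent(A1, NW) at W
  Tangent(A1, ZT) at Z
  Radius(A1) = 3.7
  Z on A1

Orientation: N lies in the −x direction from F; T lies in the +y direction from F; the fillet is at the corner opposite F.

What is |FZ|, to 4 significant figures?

43.73

F is at the origin; F and N share the same y with |FN| = 38.1 and N on the −x side, so N = (-38.10, 0.000). FT is vertical with |FT| = 27.0 and T on the +y side, so T = (0.000, 27.00). The virtual corner opposite F is at (-38.10, 27.00). A1 meets NW tangentially, so GW is at right angles to NW and since A1 is tangent to ZT there, GZ ⟂ ZT, with radius 3.7, so the center G sits 3.7 in from both sides at G = (-34.40, 23.30). That places the tangent points at W = (-38.10, 23.30) on NW and Z = (-34.40, 27.00) on ZT. Then |FZ| = |Z − F| = 43.73.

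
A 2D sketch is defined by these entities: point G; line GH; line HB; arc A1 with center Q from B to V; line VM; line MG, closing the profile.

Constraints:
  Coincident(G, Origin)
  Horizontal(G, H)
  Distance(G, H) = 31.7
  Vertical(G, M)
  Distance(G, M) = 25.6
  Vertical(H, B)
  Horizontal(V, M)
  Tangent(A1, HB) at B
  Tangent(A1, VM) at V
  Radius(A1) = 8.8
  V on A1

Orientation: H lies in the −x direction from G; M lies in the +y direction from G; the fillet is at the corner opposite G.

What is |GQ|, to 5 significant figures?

28.402

GM is vertical with |GM| = 25.6 and M on the +y side, so M = (0.0000, 25.600). The virtual corner opposite G is at (-31.700, 25.600). A1 meets HB tangentially, so QB is at right angles to HB and the tangent condition forces QV to be normal to VM, with radius 8.8, so the center Q sits 8.8 in from both sides at Q = (-22.900, 16.800). Then |GQ| = |Q − G| = 28.402.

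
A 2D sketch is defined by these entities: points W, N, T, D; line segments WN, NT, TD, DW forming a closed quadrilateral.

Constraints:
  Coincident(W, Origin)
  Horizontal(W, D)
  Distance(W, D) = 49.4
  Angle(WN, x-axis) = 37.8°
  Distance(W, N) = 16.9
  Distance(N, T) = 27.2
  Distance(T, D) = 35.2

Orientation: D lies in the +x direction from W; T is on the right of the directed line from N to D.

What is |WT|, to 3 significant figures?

24.5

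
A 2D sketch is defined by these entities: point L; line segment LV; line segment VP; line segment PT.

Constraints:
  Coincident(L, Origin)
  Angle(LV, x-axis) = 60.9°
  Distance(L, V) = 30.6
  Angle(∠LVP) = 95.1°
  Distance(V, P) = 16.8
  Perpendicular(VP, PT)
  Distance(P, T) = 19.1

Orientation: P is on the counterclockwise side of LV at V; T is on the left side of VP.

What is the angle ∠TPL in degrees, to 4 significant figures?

32.64°

L is at the origin; LV runs at 60.9° with length 30.6, so V = 30.6·(cos 60.9°, sin 60.9°) = (14.88, 26.74). ∠LVP = 95.1°, so VP runs at 60.9° + (180° − 95.1°) = 145.8° from the x-axis; with |VP| = 16.8, P = V + 16.8·(cos 145.8°, sin 145.8°) = (0.9869, 36.18). VP ⟂ PT; with |PT| = 19.1 on the left of VP, T = P + 19.1·(-0.5621, -0.8271) = (-9.749, 20.38). Then cos ∠TPL = PT·PL / (|PT||PL|), giving 32.64°.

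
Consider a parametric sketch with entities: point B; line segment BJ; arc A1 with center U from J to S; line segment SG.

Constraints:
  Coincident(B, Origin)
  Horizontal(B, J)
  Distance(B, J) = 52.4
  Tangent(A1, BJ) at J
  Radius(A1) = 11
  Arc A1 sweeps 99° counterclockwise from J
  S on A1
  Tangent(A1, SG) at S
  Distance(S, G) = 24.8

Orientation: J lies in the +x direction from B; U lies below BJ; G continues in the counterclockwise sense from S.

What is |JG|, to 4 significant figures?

37.87

B is at the origin; B and J share the same y with |BJ| = 52.4 and J on the +x side, so J = (52.40, 0.000). Tangency of A1 to BJ means the radius UJ is perpendicular to BJ, so U = J + (0, -11) = (52.40, -11.00). On A1, J sits at bearing 90° from U; a 99° counterclockwise sweep puts S at bearing 189°, so S = U + 11.0·(cos 189°, sin 189°) = (41.54, -12.72). A1 meets SG tangentially, so US is at right angles to SG, so SG runs along (−sin 189°, cos 189°); with |SG| = 24.8, G = (45.42, -37.22). Then |JG| = |G − J| = 37.87.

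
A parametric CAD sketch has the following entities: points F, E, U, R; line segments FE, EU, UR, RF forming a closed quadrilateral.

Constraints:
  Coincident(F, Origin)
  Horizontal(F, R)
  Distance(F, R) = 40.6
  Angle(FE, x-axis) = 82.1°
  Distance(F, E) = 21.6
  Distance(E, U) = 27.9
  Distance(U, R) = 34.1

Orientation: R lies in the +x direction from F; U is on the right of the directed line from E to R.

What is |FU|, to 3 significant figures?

9.40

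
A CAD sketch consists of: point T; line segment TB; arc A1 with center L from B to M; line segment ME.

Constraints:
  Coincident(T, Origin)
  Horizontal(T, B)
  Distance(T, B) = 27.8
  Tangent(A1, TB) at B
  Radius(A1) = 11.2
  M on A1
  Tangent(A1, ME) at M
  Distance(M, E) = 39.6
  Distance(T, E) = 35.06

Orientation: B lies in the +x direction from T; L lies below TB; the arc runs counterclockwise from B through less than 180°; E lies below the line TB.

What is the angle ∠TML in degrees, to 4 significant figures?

152.2°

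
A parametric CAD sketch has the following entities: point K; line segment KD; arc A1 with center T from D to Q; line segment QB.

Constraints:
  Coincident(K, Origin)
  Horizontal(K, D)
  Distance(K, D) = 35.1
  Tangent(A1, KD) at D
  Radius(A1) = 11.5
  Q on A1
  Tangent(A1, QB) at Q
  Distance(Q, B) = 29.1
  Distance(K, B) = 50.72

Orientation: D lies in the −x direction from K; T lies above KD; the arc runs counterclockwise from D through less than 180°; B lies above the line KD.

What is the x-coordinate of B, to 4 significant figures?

-28.35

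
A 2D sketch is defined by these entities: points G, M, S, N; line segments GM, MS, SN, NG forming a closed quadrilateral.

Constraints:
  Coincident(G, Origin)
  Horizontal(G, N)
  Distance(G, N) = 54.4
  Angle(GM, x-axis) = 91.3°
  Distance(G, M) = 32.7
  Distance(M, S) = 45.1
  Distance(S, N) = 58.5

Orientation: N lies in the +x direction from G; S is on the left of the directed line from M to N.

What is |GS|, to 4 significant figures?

67.65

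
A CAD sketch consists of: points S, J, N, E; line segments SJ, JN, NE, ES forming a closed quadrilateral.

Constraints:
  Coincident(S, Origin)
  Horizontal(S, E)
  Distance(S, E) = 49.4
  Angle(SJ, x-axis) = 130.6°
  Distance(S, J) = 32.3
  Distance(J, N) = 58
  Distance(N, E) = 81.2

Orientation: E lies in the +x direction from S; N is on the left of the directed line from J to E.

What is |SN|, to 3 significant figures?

73.1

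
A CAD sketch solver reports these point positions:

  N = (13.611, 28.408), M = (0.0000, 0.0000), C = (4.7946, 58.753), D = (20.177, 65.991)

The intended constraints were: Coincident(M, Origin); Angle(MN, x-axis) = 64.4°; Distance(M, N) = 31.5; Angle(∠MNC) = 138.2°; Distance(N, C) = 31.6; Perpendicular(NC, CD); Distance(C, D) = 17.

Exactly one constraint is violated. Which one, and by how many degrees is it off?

Perpendicular(NC, CD) — off by 9.00°.

M = (0.00, 0.00) ✓; MN at 64.40° ✓; |MN| = 31.50 ✓; ∠MNC = 138.2° ✓; |NC| = 31.60 ✓; ∠(NC, CD) = 81.00° ✗; |CD| = 17.00 ✓.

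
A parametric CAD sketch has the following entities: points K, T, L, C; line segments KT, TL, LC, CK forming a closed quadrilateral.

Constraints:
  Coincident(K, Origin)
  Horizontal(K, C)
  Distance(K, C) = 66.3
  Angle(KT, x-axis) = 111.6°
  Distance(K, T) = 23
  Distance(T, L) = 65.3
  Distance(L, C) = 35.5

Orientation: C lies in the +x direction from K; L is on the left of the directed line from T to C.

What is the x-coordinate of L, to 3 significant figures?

55.6

Checks: |TL| = 65.30 ✓; |LC| = 35.50 ✓.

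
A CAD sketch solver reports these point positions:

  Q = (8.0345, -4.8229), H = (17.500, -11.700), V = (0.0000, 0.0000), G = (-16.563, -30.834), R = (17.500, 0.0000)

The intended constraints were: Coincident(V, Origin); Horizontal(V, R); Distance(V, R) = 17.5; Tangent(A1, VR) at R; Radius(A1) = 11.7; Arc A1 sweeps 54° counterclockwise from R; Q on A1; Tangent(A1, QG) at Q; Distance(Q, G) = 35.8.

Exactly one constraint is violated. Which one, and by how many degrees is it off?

Tangent(A1, QG) at Q — off by 7.40°.

V = (0.00, 0.00) ✓; V.y = 0.00, R.y = 0.00 ✓; |VR| = 17.50 ✓; ∠(HR, RV) = 90.00° ✓; |HR| = 11.70 ✓; bearing(H→Q) − bearing(H→R) = 54.00° ✓; |HQ| = 11.70 ✓; ∠(HQ, QG) = 97.40° ✗; |QG| = 35.80 ✓.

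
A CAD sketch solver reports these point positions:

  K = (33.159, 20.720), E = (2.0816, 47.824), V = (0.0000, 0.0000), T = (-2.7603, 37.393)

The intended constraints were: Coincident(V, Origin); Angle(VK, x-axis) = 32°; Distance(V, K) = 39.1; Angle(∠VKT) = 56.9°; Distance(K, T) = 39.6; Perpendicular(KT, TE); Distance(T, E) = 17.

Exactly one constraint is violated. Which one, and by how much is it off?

Distance(T, E) = 17 — off by 5.50.

V = (0.00, 0.00) ✓; VK at 32.00° ✓; |VK| = 39.10 ✓; ∠VKT = 56.90° ✓; |KT| = 39.60 ✓; ∠(KT, TE) = 90.00° ✓; |TE| = 11.50 ✗.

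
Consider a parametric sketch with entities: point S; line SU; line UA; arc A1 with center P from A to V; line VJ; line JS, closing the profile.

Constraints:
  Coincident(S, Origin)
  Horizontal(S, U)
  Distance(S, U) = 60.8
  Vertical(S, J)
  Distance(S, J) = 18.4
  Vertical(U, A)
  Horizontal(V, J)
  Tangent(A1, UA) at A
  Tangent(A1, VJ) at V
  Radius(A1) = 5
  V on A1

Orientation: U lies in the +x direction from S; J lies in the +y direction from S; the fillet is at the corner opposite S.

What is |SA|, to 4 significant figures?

62.26

S is at the origin; SU is horizontal with |SU| = 60.8 and U on the +x side, so U = (60.80, 0.000). S and J share the same x with |SJ| = 18.4 and J on the +y side, so J = (0.000, 18.40). The virtual corner opposite S is at (60.80, 18.40). The tangent condition forces PA to be normal to UA and the tangent condition forces PV to be normal to VJ, with radius 5.0, so the center P sits 5.0 in from both sides at P = (55.80, 13.40). That places the tangent points at A = (60.80, 13.40) on UA and V = (55.80, 18.40) on VJ. Then |SA| = |A − S| = 62.26.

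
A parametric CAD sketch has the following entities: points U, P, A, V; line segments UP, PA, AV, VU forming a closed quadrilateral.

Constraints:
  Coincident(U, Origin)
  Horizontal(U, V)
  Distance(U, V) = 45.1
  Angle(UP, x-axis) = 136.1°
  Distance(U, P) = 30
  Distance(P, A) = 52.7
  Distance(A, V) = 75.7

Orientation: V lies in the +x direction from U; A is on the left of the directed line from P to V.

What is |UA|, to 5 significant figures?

65.587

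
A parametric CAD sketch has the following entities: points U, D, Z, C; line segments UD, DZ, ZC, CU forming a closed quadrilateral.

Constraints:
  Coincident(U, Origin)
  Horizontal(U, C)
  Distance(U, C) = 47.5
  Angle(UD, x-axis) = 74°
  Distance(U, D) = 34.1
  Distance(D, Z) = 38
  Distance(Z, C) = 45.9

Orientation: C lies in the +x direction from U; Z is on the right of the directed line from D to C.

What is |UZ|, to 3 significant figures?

4.81

U is at the origin; UC is horizontal with |UC| = 47.5 and C in +x, so C = (47.5, 0). UD runs at 74.0° with |UD| = 34.1, so D = (9.40, 32.8). Z is determined by |DZ| = 38.0 and |ZC| = 45.9 together: it lies at the intersection of circle(D, 38.0) and circle(C, 45.9). With |DC| = 50.3, the foot of the radical line on DC is 18.5 from D and the perpendicular offset is √(38.0² − 18.5²) = 33.2. Taking the right-of-DC solution: Z = (1.82, -4.46).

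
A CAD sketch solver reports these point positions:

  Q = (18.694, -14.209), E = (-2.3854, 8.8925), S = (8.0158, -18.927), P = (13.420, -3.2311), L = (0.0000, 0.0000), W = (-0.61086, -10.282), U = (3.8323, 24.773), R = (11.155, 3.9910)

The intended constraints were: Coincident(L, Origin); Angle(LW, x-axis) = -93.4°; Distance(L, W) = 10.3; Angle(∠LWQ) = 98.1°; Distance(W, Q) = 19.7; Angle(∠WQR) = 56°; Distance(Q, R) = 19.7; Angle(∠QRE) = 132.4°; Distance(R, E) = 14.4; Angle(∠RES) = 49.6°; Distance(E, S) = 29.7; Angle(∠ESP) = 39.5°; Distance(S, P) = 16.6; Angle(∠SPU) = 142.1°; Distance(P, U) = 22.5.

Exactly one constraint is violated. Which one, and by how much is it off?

Distance(P, U) = 22.5 — off by 7.10.

L = (0.00, 0.00) ✓; LW at -93.40° ✓; |LW| = 10.30 ✓; ∠LWQ = 98.10° ✓; |WQ| = 19.70 ✓; ∠WQR = 56.00° ✓; |QR| = 19.70 ✓; ∠QRE = 132.4° ✓; |RE| = 14.40 ✓; ∠RES = 49.60° ✓; |ES| = 29.70 ✓; ∠ESP = 39.50° ✓; |SP| = 16.60 ✓; ∠SPU = 142.1° ✓; |PU| = 29.60 ✗.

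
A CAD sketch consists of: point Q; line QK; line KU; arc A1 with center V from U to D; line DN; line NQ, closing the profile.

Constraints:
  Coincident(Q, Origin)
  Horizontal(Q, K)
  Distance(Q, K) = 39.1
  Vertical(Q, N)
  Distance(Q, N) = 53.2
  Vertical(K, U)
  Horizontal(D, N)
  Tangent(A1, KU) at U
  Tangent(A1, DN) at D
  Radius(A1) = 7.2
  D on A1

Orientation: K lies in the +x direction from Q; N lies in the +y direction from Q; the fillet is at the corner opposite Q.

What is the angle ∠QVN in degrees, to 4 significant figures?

67.98°

Q and N share the same x with |QN| = 53.2 and N on the +y side, so N = (0.000, 53.20). The virtual corner opposite Q is at (39.10, 53.20). The tangent condition forces VU to be normal to KU and the tangent condition forces VD to be normal to DN, with radius 7.2, so the center V sits 7.2 in from both sides at V = (31.90, 46.00). Then cos ∠QVN = VQ·VN / (|VQ||VN|), giving 67.98°.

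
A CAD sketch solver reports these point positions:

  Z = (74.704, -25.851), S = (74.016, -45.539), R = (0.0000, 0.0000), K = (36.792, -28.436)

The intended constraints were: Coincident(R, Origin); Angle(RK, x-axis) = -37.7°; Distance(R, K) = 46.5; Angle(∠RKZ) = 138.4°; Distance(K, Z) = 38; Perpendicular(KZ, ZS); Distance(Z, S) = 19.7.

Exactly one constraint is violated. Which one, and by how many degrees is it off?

Perpendicular(KZ, ZS) — off by 5.90°.

R = (0.00, 0.00) ✓; RK at -37.70° ✓; |RK| = 46.50 ✓; ∠RKZ = 138.4° ✓; |KZ| = 38.00 ✓; ∠(KZ, ZS) = 95.90° ✗; |ZS| = 19.70 ✓.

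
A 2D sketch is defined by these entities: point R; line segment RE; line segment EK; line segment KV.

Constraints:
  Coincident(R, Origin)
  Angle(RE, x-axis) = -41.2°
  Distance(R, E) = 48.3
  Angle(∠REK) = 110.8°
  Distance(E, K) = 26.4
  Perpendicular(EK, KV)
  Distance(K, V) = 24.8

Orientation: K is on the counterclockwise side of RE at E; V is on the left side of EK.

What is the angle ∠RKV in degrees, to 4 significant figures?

43.97°

R is at the origin; RE runs at -41.2° with length 48.3, so E = 48.3·(cos -41.2°, sin -41.2°) = (36.34, -31.81). ∠REK = 110.8°, so EK runs at -41.2° + (180° − 110.8°) = 28.00° from the x-axis; with |EK| = 26.4, K = E + 26.4·(cos 28.00°, sin 28.00°) = (59.65, -19.42). The perpendicularity gives KV at right angles to EK; with |KV| = 24.8 on the left of EK, V = K + 24.8·(-0.4695, 0.8829) = (48.01, 2.476). Then cos ∠RKV = KR·KV / (|KR||KV|), giving 43.97°.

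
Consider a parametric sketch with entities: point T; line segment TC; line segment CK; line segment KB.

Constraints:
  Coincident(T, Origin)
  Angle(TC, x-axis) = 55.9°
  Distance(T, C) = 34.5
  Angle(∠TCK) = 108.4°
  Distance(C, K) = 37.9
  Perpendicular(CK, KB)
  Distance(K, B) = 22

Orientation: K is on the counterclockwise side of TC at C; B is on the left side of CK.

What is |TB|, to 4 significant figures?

49.96

T is at the origin; TC runs at 55.9° with length 34.5, so C = 34.5·(cos 55.9°, sin 55.9°) = (19.34, 28.57). ∠TCK = 108.4°, so CK runs at 55.9° + (180° − 108.4°) = 127.5° from the x-axis; with |CK| = 37.9, K = C + 37.9·(cos 127.5°, sin 127.5°) = (-3.730, 58.64). The perpendicularity gives KB at right angles to CK; with |KB| = 22.0 on the left of CK, B = K + 22.0·(-0.7934, -0.6088) = (-21.18, 45.24). Then |TB| = |B − T| = 49.96.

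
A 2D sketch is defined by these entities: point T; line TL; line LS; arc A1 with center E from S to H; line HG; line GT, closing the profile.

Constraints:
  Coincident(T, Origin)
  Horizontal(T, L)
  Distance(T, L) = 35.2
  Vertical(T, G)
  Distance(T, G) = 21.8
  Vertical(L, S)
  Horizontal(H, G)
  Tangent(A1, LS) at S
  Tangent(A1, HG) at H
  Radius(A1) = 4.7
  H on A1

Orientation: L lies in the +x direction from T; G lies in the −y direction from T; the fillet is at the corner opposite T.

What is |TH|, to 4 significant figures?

37.49

T is at the origin; TL is horizontal with |TL| = 35.2 and L on the +x side, so L = (35.20, 0.000). T and G share the same x with |TG| = 21.8 and G on the −y side, so G = (0.000, -21.80). The virtual corner opposite T is at (35.20, -21.80). A1 meets LS tangentially, so ES is at right angles to LS and the tangent condition forces EH to be normal to HG, with radius 4.7, so the center E sits 4.7 in from both sides at E = (30.50, -17.10). That places the tangent points at S = (35.20, -17.10) on LS and H = (30.50, -21.80) on HG. Then |TH| = |H − T| = 37.49.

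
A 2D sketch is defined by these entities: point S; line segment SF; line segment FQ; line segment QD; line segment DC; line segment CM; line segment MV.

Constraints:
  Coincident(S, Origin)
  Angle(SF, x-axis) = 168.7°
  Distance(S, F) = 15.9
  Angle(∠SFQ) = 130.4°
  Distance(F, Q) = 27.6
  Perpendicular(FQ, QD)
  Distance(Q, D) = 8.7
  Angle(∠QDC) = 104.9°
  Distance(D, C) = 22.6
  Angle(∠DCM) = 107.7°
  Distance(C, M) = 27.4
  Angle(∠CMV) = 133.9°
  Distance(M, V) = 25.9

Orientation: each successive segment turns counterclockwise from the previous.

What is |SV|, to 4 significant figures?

46.45

S is at the origin; SF runs at 168.7° with length 15.9, so F = (-15.59, 3.116). ∠SFQ = 130.4° gives FQ at -141.7° from the x-axis; with |FQ| = 27.6, Q = (-37.25, -13.99). The perpendicularity gives QD at right angles to FQ, so QD runs at -51.70°; with |QD| = 8.7, D = (-31.86, -20.82). ∠QDC = 104.9° gives DC at 23.40° from the x-axis; with |DC| = 22.6, C = (-11.12, -11.84). ∠DCM = 107.7° gives CM at 95.70° from the x-axis; with |CM| = 27.4, M = (-13.84, 15.42). ∠CMV = 133.9° gives MV at 141.8° from the x-axis; with |MV| = 25.9, V = (-34.19, 31.44). Then |SV| = |V − S| = 46.45.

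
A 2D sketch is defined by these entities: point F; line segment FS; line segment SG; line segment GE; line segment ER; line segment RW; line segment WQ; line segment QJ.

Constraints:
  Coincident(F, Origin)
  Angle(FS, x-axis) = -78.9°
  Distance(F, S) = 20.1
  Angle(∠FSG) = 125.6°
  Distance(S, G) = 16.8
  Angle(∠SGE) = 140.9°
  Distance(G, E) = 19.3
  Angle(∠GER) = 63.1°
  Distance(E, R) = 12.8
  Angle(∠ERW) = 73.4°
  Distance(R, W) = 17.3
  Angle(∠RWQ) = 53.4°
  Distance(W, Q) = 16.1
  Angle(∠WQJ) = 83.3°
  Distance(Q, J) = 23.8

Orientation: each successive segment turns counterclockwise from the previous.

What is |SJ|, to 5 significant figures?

32.722

∠RWQ = 53.4° gives WQ at 4.7000° from the x-axis; with |WQ| = 16.1, Q = (36.256, -25.607). ∠WQJ = 83.3° gives QJ at 101.40° from the x-axis; with |QJ| = 23.8, J = (31.552, -2.2768). Then |SJ| = |J − S| = 32.722.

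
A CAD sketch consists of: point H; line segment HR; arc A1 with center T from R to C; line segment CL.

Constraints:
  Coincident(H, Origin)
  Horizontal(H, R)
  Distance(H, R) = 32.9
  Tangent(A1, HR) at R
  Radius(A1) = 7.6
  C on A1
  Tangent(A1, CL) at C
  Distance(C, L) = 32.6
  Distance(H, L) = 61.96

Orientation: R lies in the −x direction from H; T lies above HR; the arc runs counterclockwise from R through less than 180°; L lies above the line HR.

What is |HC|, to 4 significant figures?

30.36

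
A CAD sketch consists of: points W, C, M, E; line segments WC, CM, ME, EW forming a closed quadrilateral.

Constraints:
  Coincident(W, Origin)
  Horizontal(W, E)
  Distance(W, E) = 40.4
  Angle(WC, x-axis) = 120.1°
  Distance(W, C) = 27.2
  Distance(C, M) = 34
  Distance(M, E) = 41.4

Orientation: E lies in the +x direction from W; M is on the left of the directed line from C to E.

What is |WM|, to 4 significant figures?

39.56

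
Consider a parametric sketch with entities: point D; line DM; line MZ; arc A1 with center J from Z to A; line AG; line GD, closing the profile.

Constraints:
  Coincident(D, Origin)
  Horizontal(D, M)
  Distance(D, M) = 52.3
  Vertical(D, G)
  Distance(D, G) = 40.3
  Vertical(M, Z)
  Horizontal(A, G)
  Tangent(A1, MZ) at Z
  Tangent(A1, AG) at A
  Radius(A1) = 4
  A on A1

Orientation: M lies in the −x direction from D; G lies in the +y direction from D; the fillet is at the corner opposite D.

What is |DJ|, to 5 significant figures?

60.420

D is at the origin; DM is horizontal with |DM| = 52.3 and M on the −x side, so M = (-52.300, 0.0000). DG is vertical with |DG| = 40.3 and G on the +y side, so G = (0.0000, 40.300). The virtual corner opposite D is at (-52.300, 40.300). Since A1 is tangent to MZ there, JZ ⟂ MZ and A1 meets AG tangentially, so JA is at right angles to AG, with radius 4.0, so the center J sits 4.0 in from both sides at J = (-48.300, 36.300). Then |DJ| = |J − D| = 60.420.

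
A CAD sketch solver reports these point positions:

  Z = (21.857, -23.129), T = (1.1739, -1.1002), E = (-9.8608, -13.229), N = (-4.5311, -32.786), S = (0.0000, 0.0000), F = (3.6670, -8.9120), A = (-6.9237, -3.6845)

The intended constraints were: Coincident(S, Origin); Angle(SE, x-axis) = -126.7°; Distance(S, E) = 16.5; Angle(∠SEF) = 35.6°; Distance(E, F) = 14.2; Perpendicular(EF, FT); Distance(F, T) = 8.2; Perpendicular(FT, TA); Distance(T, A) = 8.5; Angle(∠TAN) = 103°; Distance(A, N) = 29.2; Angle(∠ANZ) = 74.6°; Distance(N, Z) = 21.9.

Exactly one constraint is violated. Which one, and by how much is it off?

Distance(N, Z) = 21.9 — off by 6.20.

S = (0.00, 0.00) ✓; SE at -126.7° ✓; |SE| = 16.50 ✓; ∠SEF = 35.60° ✓; |EF| = 14.20 ✓; ∠(EF, FT) = 90.00° ✓; |FT| = 8.200 ✓; ∠(FT, TA) = 90.00° ✓; |TA| = 8.500 ✓; ∠TAN = 103.0° ✓; |AN| = 29.20 ✓; ∠ANZ = 74.60° ✓; |NZ| = 28.10 ✗.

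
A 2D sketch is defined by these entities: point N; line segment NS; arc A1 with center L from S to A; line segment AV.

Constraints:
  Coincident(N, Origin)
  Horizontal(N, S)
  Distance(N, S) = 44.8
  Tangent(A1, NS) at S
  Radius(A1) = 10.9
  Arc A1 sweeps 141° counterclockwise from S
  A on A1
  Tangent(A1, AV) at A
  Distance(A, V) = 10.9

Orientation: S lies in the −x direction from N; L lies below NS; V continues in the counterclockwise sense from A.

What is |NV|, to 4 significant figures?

50.53

N is at the origin; N and S share the same y with |NS| = 44.8 and S on the −x side, so S = (-44.80, 0.000). Tangency of A1 to NS means the radius LS is perpendicular to NS, so L = S + (0, -10.9) = (-44.80, -10.90). On A1, S sits at bearing 90° from L; a 141° counterclockwise sweep puts A at bearing 231°, so A = L + 10.9·(cos 231°, sin 231°) = (-51.66, -19.37). The tangent condition forces LA to be normal to AV, so AV runs along (−sin 231°, cos 231°); with |AV| = 10.9, V = (-43.19, -26.23). Then |NV| = |V − N| = 50.53.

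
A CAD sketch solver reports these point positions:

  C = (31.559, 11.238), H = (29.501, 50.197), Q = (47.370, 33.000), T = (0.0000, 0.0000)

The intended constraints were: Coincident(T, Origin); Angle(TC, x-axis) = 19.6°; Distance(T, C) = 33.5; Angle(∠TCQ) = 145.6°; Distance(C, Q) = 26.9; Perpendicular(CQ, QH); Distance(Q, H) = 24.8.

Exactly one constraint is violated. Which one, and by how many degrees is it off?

Perpendicular(CQ, QH) — off by 7.90°.

T = (0.00, 0.00) ✓; TC at 19.60° ✓; |TC| = 33.50 ✓; ∠TCQ = 145.6° ✓; |CQ| = 26.90 ✓; ∠(CQ, QH) = 82.10° ✗; |QH| = 24.80 ✓.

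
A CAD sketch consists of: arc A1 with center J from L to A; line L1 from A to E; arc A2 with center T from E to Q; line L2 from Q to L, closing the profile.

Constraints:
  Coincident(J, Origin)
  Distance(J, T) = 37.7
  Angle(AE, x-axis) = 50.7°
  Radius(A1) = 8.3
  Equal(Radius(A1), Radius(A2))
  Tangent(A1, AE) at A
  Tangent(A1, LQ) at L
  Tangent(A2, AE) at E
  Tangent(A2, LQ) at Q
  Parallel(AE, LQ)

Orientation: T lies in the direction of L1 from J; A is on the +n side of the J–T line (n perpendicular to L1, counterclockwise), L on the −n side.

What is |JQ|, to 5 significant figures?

38.603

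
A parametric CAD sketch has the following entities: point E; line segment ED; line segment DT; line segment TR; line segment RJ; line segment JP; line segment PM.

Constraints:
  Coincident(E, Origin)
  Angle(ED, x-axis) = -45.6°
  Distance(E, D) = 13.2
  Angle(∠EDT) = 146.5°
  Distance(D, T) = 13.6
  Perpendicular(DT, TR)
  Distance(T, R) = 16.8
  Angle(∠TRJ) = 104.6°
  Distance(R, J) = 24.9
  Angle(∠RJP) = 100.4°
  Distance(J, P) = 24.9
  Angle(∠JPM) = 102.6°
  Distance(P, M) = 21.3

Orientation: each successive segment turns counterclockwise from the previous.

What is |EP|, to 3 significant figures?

12.1

E is at the origin; ED runs at -45.6° with length 13.2, so D = (9.24, -9.43). ∠EDT = 146.5° gives DT at -12.1° from the x-axis; with |DT| = 13.6, T = (22.5, -12.3). The perpendicularity gives TR at right angles to DT, so TR runs at 77.9°; with |TR| = 16.8, R = (26.1, 4.14). ∠TRJ = 104.6° gives RJ at 153° from the x-axis; with |RJ| = 24.9, J = (3.81, 15.3). ∠RJP = 100.4° gives JP at -127° from the x-axis; with |JP| = 24.9, P = (-11.2, -4.53). Then |EP| = |P − E| = 12.1.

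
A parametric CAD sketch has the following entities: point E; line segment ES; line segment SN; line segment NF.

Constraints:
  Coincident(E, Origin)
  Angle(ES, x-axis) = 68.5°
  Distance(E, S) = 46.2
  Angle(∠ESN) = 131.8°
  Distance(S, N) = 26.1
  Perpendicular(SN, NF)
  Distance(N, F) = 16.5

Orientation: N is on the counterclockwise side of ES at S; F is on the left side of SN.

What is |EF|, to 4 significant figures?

59.66

E is at the origin; ES runs at 68.5° with length 46.2, so S = 46.2·(cos 68.5°, sin 68.5°) = (16.93, 42.99). ∠ESN = 131.8°, so SN runs at 68.5° + (180° − 131.8°) = 116.7° from the x-axis; with |SN| = 26.1, N = S + 26.1·(cos 116.7°, sin 116.7°) = (5.205, 66.30). SN is perpendicular to NF; with |NF| = 16.5 on the left of SN, F = N + 16.5·(-0.8934, -0.4493) = (-9.535, 58.89). Then |EF| = |F − E| = 59.66.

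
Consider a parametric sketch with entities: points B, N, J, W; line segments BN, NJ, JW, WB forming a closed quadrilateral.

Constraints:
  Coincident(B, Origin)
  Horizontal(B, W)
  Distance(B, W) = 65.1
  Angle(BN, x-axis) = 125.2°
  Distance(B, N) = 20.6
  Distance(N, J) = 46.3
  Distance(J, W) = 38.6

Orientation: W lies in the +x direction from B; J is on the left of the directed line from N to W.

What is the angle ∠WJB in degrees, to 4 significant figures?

109.7°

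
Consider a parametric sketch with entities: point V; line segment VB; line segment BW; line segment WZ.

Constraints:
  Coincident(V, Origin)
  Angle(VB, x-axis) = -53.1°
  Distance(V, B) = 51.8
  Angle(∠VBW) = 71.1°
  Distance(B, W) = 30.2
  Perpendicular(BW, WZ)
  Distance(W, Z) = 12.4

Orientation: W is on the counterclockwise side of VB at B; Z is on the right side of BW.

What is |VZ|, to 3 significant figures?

62.9

V is at the origin; VB runs at -53.1° with length 51.8, so B = 51.8·(cos -53.1°, sin -53.1°) = (31.1, -41.4). ∠VBW = 71.1°, so BW runs at -53.1° + (180° − 71.1°) = 55.8° from the x-axis; with |BW| = 30.2, W = B + 30.2·(cos 55.8°, sin 55.8°) = (48.1, -16.4). The perpendicularity gives WZ at right angles to BW; with |WZ| = 12.4 on the right of BW, Z = W + 12.4·(0.827, -0.562) = (58.3, -23.4). Then |VZ| = |Z − V| = 62.9.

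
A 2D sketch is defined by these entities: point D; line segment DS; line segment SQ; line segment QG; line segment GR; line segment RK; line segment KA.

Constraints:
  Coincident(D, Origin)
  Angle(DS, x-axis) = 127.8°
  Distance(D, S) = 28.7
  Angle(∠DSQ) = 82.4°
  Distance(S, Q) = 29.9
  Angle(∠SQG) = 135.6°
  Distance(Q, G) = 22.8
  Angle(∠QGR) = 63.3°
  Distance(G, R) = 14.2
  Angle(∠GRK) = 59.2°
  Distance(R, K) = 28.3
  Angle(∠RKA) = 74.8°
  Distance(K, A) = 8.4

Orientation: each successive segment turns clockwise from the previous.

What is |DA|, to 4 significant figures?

52.88

D is at the origin; DS runs at 127.8° with length 28.7, so S = (-17.59, 22.68). ∠DSQ = 82.4° gives SQ at 30.20° from the x-axis; with |SQ| = 29.9, Q = (8.251, 37.72). ∠SQG = 135.6° gives QG at -14.20° from the x-axis; with |QG| = 22.8, G = (30.35, 32.12). ∠QGR = 63.3° gives GR at -130.9° from the x-axis; with |GR| = 14.2, R = (21.06, 21.39). ∠GRK = 59.2° gives RK at 108.3° from the x-axis; with |RK| = 28.3, K = (12.17, 48.26). ∠RKA = 74.8° gives KA at 3.100° from the x-axis; with |KA| = 8.4, A = (20.56, 48.71). Then |DA| = |A − D| = 52.88.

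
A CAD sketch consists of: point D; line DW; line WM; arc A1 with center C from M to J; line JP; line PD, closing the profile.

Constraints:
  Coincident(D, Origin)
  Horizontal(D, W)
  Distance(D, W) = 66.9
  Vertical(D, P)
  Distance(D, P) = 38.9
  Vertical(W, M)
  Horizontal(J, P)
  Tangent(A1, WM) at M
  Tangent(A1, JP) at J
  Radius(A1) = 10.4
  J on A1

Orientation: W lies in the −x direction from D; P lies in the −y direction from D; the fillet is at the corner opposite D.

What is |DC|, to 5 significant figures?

63.281

D is at the origin; DW is horizontal with |DW| = 66.9 and W on the −x side, so W = (-66.900, 0.0000). DP is vertical with |DP| = 38.9 and P on the −y side, so P = (0.0000, -38.900). The virtual corner opposite D is at (-66.900, -38.900). A1 meets WM tangentially, so CM is at right angles to WM and A1 meets JP tangentially, so CJ is at right angles to JP, with radius 10.4, so the center C sits 10.4 in from both sides at C = (-56.500, -28.500). Then |DC| = |C − D| = 63.281.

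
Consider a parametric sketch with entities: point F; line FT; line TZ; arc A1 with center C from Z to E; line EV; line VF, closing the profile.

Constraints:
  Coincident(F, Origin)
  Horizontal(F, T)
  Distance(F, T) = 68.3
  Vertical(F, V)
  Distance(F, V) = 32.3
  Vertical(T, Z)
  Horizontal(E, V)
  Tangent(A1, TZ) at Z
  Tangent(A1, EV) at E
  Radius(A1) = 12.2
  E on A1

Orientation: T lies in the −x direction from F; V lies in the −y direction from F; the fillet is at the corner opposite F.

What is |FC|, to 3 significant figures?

59.6

F and V share the same x with |FV| = 32.3 and V on the −y side, so V = (0.00, -32.3). The virtual corner opposite F is at (-68.3, -32.3). Tangency of A1 to TZ means the radius CZ is perpendicular to TZ and tangency of A1 to EV means the radius CE is perpendicular to EV, with radius 12.2, so the center C sits 12.2 in from both sides at C = (-56.1, -20.1). Then |FC| = |C − F| = 59.6.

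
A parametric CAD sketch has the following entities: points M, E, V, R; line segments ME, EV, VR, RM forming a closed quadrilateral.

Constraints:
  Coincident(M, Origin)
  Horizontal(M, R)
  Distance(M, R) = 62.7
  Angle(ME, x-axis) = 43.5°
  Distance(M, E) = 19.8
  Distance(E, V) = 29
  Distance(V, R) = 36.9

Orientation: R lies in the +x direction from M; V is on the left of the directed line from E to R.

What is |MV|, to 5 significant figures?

48.513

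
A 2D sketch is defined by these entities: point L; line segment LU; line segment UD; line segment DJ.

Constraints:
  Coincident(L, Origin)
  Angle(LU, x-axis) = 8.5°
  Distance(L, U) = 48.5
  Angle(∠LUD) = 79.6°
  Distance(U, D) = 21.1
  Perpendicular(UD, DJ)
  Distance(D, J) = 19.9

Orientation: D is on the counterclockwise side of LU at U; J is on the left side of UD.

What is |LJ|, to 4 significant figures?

30.42

L is at the origin; LU runs at 8.5° with length 48.5, so U = 48.5·(cos 8.5°, sin 8.5°) = (47.97, 7.169). ∠LUD = 79.6°, so UD runs at 8.5° + (180° − 79.6°) = 108.9° from the x-axis; with |UD| = 21.1, D = U + 21.1·(cos 108.9°, sin 108.9°) = (41.13, 27.13). UD is perpendicular to DJ; with |DJ| = 19.9 on the left of UD, J = D + 19.9·(-0.9461, -0.3239) = (22.31, 20.69). Then |LJ| = |J − L| = 30.42.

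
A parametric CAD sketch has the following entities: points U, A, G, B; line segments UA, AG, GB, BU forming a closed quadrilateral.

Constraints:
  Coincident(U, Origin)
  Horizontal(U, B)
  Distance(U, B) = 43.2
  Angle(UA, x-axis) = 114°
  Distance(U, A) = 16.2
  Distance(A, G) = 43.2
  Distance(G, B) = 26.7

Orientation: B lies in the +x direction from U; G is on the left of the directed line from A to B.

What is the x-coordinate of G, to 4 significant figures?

35.27

U is at the origin; UB is horizontal with |UB| = 43.2 and B in +x, so B = (43.2, 0). UA runs at 114.0° with |UA| = 16.2, so A = (-6.589, 14.80). G is determined by |AG| = 43.2 and |GB| = 26.7 together: it lies at the intersection of circle(A, 43.2) and circle(B, 26.7). With |AB| = 51.94, the foot of the radical line on AB is 37.07 from A and the perpendicular offset is √(43.2² − 37.07²) = 22.18. Taking the left-of-AB solution: G = (35.27, 25.49).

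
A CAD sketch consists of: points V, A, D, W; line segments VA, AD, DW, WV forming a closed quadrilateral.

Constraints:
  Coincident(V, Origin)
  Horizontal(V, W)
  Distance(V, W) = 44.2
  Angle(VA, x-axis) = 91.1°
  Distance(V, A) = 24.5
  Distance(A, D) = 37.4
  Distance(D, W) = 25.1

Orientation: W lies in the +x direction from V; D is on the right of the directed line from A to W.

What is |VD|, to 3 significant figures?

21.2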